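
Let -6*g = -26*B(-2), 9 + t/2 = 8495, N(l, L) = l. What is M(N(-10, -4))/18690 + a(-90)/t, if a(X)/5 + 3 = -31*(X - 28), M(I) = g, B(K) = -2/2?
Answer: 512229307/475810020 ≈ 1.0765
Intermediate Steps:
B(K) = -1 (B(K) = -2*½ = -1)
t = 16972 (t = -18 + 2*8495 = -18 + 16990 = 16972)
g = -13/3 (g = -(-13)*(-1)/3 = -⅙*26 = -13/3 ≈ -4.3333)
M(I) = -13/3
a(X) = 4325 - 155*X (a(X) = -15 + 5*(-31*(X - 28)) = -15 + 5*(-31*(-28 + X)) = -15 + 5*(868 - 31*X) = -15 + (4340 - 155*X) = 4325 - 155*X)
M(N(-10, -4))/18690 + a(-90)/t = -13/3/18690 + (4325 - 155*(-90))/16972 = -13/3*1/18690 + (4325 + 13950)*(1/16972) = -13/56070 + 18275*(1/16972) = -13/56070 + 18275/16972 = 512229307/475810020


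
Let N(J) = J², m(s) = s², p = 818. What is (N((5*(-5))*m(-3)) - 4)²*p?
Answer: 2096113254338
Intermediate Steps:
(N((5*(-5))*m(-3)) - 4)²*p = (((5*(-5))*(-3)²)² - 4)²*818 = ((-25*9)² - 4)²*818 = ((-225)² - 4)²*818 = (50625 - 4)²*818 = 50621²*818 = 2562485641*818 = 2096113254338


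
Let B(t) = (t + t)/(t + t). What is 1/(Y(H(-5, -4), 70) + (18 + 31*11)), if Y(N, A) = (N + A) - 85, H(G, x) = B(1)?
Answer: 1/345 ≈ 0.0028986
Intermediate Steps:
B(t) = 1 (B(t) = (2*t)/((2*t)) = (2*t)*(1/(2*t)) = 1)
H(G, x) = 1
Y(N, A) = -85 + A + N (Y(N, A) = (A + N) - 85 = -85 + A + N)
1/(Y(H(-5, -4), 70) + (18 + 31*11)) = 1/((-85 + 70 + 1) + (18 + 31*11)) = 1/(-14 + (18 + 341)) = 1/(-14 + 359) = 1/345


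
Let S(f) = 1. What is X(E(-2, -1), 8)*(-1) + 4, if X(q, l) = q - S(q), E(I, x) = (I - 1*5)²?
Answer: -44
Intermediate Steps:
E(I, x) = (-5 + I)² (E(I, x) = (I - 5)² = (-5 + I)²)
X(q, l) = -1 + q (X(q, l) = q - 1*1 = q - 1 = -1 + q)
X(E(-2, -1), 8)*(-1) + 4 = (-1 + (-5 - 2)²)*(-1) + 4 = (-1 + (-7)²)*(-1) + 4 = (-1 + 49)*(-1) + 4 = 48*(-1) + 4 = -48 + 4 = -44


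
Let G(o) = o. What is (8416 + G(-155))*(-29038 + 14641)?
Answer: -118933617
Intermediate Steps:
(8416 + G(-155))*(-29038 + 14641) = (8416 - 155)*(-29038 + 14641) = 8261*(-14397) = -118933617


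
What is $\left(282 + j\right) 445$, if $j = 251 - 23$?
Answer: $226950$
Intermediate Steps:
$j = 228$
$\left(282 + j\right) 445 = \left(282 + 228\right) 445 = 510 \cdot 445 = 226950$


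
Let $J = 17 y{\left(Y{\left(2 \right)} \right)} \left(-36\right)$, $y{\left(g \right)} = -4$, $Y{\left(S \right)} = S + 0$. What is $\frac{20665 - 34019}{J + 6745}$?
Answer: $- \frac{13354}{9193} \approx -1.4526$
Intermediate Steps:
$Y{\left(S \right)} = S$
$J = 2448$ ($J = 17 \left(-4\right) \left(-36\right) = \left(-68\right) \left(-36\right) = 2448$)
$\frac{20665 - 34019}{J + 6745} = \frac{20665 - 34019}{2448 + 6745} = - \frac{13354}{9193}$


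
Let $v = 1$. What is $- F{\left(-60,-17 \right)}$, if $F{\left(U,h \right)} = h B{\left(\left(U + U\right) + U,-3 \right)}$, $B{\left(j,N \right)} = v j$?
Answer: $-3060$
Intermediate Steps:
$B{\left(j,N \right)} = j$ ($B{\left(j,N \right)} = 1 j = j$)
$F{\left(U,h \right)} = 3 U h$ ($F{\left(U,h \right)} = h \left(\left(U + U\right) + U\right) = h \left(2 U + U\right) = h 3 U = 3 U h$)
$- F{\left(-60,-17 \right)} = - 3 \left(-60\right) \left(-17\right) = \left(-1\right) 3060 = -3060$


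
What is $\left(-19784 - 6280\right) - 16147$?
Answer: $-42211$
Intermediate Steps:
$\left(-19784 - 6280\right) - 16147 = -26064 - 16147 = -42211$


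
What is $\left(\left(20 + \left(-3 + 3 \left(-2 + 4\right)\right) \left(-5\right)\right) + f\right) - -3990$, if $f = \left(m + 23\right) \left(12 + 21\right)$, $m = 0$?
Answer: $4754$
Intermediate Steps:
$f = 759$ ($f = \left(0 + 23\right) \left(12 + 21\right) = 23 \cdot 33 = 759$)
$\left(\left(20 + \left(-3 + 3 \left(-2 + 4\right)\right) \left(-5\right)\right) + f\right) - -3990 = \left(\left(20 + \left(-3 + 3 \left(-2 + 4\right)\right) \left(-5\right)\right) + 759\right) - -3990 = \left(\left(20 + \left(-3 + 3 \cdot 2\right) \left(-5\right)\right) + 759\right) + 3990 = \left(\left(20 + \left(-3 + 6\right) \left(-5\right)\right) + 759\right) + 3990 = \left(\left(20 + 3 \left(-5\right)\right) + 759\right) + 3990 = \left(\left(20 - 15\right) + 759\right) + 3990 = \left(5 + 759\right) + 3990 = 764 + 3990 = 4754$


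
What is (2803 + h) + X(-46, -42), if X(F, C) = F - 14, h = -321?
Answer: 2422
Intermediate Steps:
X(F, C) = -14 + F
(2803 + h) + X(-46, -42) = (2803 - 321) + (-14 - 46) = 2482 - 60 = 2422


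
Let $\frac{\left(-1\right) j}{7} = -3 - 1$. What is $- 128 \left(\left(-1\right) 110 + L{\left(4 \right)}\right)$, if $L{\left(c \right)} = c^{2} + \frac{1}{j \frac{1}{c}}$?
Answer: $\frac{84096}{7} \approx 12014.0$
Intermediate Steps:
$j = 28$ ($j = - 7 \left(-3 - 1\right) = \left(-7\right) \left(-4\right) = 28$)
$L{\left(c \right)} = c^{2} + \frac{c}{28}$ ($L{\left(c \right)} = c^{2} + \frac{1}{28 \frac{1}{c}} = c^{2} + \frac{c}{28}$)
$- 128 \left(\left(-1\right) 110 + L{\left(4 \right)}\right) = - 128 \left(\left(-1\right) 110 + 4 \left(\frac{1}{28} + 4\right)\right) = - 128 \left(-110 + 4 \cdot \frac{113}{28}\right) = - 128 \left(-110 + \frac{113}{7}\right) = \left(-128\right) \left(- \frac{657}{7}\right) = \frac{84096}{7}$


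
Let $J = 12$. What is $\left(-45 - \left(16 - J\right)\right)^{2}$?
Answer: $2401$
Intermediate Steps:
$\left(-45 - \left(16 - J\right)\right)^{2} = \left(-45 - \left(16 - 12\right)\right)^{2} = \left(-45 - 4\right)^{2} = \left(-49\right)^{2} = 2401$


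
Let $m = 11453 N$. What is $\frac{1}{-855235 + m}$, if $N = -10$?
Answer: $- \frac{1}{969765} \approx -1.0312 \cdot 10^{-6}$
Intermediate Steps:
$m = -114530$ ($m = 11453 \left(-10\right) = -114530$)
$\frac{1}{-855235 + m} = \frac{1}{-855235 - 114530} = \frac{1}{-969765} = - \frac{1}{969765}$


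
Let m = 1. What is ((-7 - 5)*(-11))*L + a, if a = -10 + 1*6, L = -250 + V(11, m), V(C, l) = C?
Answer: -31552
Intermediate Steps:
L = -239 (L = -250 + 11 = -239)
a = -4 (a = -10 + 6 = -4)
((-7 - 5)*(-11))*L + a = ((-7 - 5)*(-11))*(-239) - 4 = -12*(-11)*(-239) - 4 = 132*(-239) - 4 = -31548 - 4 = -31552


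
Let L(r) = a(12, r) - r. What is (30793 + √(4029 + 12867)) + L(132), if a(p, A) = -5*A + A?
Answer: 30133 + 16*√66 ≈ 30263.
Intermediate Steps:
a(p, A) = -4*A
L(r) = -5*r (L(r) = -4*r - r = -5*r)
(30793 + √(4029 + 12867)) + L(132) = (30793 + √(4029 + 12867)) - 5*132 = (30793 + √16896) - 660 = (30793 + 16*√66) - 660 = 30133 + 16*√66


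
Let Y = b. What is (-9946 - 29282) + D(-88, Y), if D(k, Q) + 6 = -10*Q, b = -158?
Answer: -37654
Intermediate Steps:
Y = -158
D(k, Q) = -6 - 10*Q
(-9946 - 29282) + D(-88, Y) = (-9946 - 29282) + (-6 - 10*(-158)) = -39228 + (-6 + 1580) = -39228 + 1574 = -37654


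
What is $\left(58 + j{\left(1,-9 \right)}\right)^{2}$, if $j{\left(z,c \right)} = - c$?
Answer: $4489$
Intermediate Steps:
$\left(58 + j{\left(1,-9 \right)}\right)^{2} = \left(58 - -9\right)^{2} = \left(58 + 9\right)^{2} = 67^{2} = 4489$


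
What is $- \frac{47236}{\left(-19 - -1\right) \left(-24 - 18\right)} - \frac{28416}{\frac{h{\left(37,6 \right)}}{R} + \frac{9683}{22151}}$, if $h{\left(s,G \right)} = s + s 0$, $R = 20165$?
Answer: $- \frac{1545198516937}{23847237} \approx -64796.0$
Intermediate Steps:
$h{\left(s,G \right)} = s$ ($h{\left(s,G \right)} = s + 0 = s$)
$- \frac{47236}{\left(-19 - -1\right) \left(-24 - 18\right)} - \frac{28416}{\frac{h{\left(37,6 \right)}}{R} + \frac{9683}{22151}} = - \frac{47236}{\left(-19 - -1\right) \left(-24 - 18\right)} - \frac{28416}{\frac{37}{20165} + \frac{9683}{22151}} = - \frac{47236}{\left(-19 + 1\right) \left(-42\right)} - \frac{28416}{37 \cdot \frac{1}{20165} + 9683 \cdot \frac{1}{22151}} = - \frac{47236}{\left(-18\right) \left(-42\right)} - \frac{28416}{\frac{1}{545} + \frac{9683}{22151}} = - \frac{47236}{756} - \frac{28416}{\frac{5299386}{12072295}} = \left(-47236\right) \frac{1}{756} - \frac{57174389120}{883231} = - \frac{1687}{27} - \frac{57174389120}{883231} = - \frac{1545198516937}{23847237}$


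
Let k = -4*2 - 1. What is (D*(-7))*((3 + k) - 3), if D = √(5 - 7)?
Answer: 63*I*√2 ≈ 89.095*I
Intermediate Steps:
k = -9 (k = -8 - 1 = -9)
D = I*√2 (D = √(-2) = I*√2 ≈ 1.4142*I)
(D*(-7))*((3 + k) - 3) = ((I*√2)*(-7))*((3 - 9) - 3) = (-7*I*√2)*(-6 - 3) = -7*I*√2*(-9) = 63*I*√2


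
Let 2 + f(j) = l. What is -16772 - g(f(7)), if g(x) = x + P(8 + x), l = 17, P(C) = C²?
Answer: -17316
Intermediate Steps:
f(j) = 15 (f(j) = -2 + 17 = 15)
g(x) = x + (8 + x)²
-16772 - g(f(7)) = -16772 - (15 + (8 + 15)²) = -16772 - (15 + 23²) = -16772 - (15 + 529) = -16772 - 1*544 = -16772 - 544 = -17316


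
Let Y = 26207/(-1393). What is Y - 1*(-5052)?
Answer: 7011229/1393 ≈ 5033.2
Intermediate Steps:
Y = -26207/1393 (Y = 26207*(-1/1393) = -26207/1393 ≈ -18.813)
Y - 1*(-5052) = -26207/1393 - 1*(-5052) = -26207/1393 + 5052 = 7011229/1393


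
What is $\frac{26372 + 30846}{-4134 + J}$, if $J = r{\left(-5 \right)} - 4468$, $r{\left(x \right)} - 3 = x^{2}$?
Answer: $- \frac{28609}{4287} \approx -6.6734$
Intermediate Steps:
$r{\left(x \right)} = 3 + x^{2}$
$J = -4440$ ($J = \left(3 + \left(-5\right)^{2}\right) - 4468 = \left(3 + 25\right) - 4468 = 28 - 4468 = -4440$)
$\frac{26372 + 30846}{-4134 + J} = \frac{26372 + 30846}{-4134 - 4440} = \frac{57218}{-8574} = 57218 \left(- \frac{1}{8574}\right) = - \frac{28609}{4287}$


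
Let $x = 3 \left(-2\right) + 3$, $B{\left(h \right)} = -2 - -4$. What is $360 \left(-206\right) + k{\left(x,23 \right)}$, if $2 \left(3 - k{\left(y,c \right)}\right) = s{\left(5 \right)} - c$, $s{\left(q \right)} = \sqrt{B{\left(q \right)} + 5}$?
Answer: $- \frac{148291}{2} - \frac{\sqrt{7}}{2} \approx -74147.0$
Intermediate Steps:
$B{\left(h \right)} = 2$ ($B{\left(h \right)} = -2 + 4 = 2$)
$s{\left(q \right)} = \sqrt{7}$ ($s{\left(q \right)} = \sqrt{2 + 5} = \sqrt{7}$)
$x = -3$ ($x = -6 + 3 = -3$)
$k{\left(y,c \right)} = 3 + \frac{c}{2} - \frac{\sqrt{7}}{2}$ ($k{\left(y,c \right)} = 3 - \frac{\sqrt{7} - c}{2} = 3 + \left(\frac{c}{2} - \frac{\sqrt{7}}{2}\right) = 3 + \frac{c}{2} - \frac{\sqrt{7}}{2}$)
$360 \left(-206\right) + k{\left(x,23 \right)} = 360 \left(-206\right) + \left(3 + \frac{1}{2} \cdot 23 - \frac{\sqrt{7}}{2}\right) = -74160 + \left(3 + \frac{23}{2} - \frac{\sqrt{7}}{2}\right) = -74160 + \left(\frac{29}{2} - \frac{\sqrt{7}}{2}\right) = - \frac{148291}{2} - \frac{\sqrt{7}}{2}$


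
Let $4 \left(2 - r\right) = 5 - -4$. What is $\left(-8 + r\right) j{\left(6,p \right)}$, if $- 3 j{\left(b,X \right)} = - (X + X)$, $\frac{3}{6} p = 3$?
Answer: $-33$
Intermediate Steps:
$p = 6$ ($p = 2 \cdot 3 = 6$)
$j{\left(b,X \right)} = \frac{2 X}{3}$ ($j{\left(b,X \right)} = - \frac{\left(-1\right) \left(X + X\right)}{3} = - \frac{\left(-1\right) 2 X}{3} = - \frac{\left(-2\right) X}{3} = \frac{2 X}{3}$)
$r = - \frac{1}{4}$ ($r = 2 - \frac{5 - -4}{4} = 2 - \frac{5 + 4}{4} = 2 - \frac{9}{4} = - \frac{1}{4} \approx -0.25$)
$\left(-8 + r\right) j{\left(6,p \right)} = \left(-8 - \frac{1}{4}\right) \frac{2}{3} \cdot 6 = \left(- \frac{33}{4}\right) 4 = -33$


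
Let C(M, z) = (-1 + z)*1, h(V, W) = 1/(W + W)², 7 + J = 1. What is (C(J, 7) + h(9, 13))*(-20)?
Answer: -20285/169 ≈ -120.03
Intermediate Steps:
J = -6 (J = -7 + 1 = -6)
h(V, W) = 1/(4*W²) (h(V, W) = 1/(2*W)² = 1/(4*W²))
C(M, z) = -1 + z
(C(J, 7) + h(9, 13))*(-20) = ((-1 + 7) + (¼)/13²)*(-20) = (6 + (¼)*(1/169))*(-20) = (6 + 1/676)*(-20) = (4057/676)*(-20) = -20285/169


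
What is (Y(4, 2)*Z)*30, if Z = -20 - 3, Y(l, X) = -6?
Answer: 4140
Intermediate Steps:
Z = -23
(Y(4, 2)*Z)*30 = -6*(-23)*30 = 138*30 = 4140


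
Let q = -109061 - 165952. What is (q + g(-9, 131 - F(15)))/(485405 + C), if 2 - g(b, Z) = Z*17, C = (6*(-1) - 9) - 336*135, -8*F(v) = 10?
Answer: -1109037/1760120 ≈ -0.63009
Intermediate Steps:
F(v) = -5/4 (F(v) = -⅛*10 = -5/4)
C = -45375 (C = (-6 - 9) - 45360 = -15 - 45360 = -45375)
g(b, Z) = 2 - 17*Z (g(b, Z) = 2 - Z*17 = 2 - 17*Z)
q = -275013
(q + g(-9, 131 - F(15)))/(485405 + C) = (-275013 + (2 - 17*(131 - 1*(-5/4))))/(485405 - 45375) = (-275013 + (2 - 17*(131 + 5/4)))/440030 = (-275013 + (2 - 17*529/4))*(1/440030) = (-275013 + (2 - 8993/4))*(1/440030) = (-275013 - 8985/4)*(1/440030) = -1109037/4*1/440030 = -1109037/1760120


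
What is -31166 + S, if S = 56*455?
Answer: -5686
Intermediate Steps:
S = 25480
-31166 + S = -31166 + 25480 = -5686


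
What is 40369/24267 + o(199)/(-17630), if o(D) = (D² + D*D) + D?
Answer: -1215118597/427827210 ≈ -2.8402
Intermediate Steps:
o(D) = D + 2*D² (o(D) = (D² + D²) + D = 2*D² + D = D + 2*D²)
40369/24267 + o(199)/(-17630) = 40369/24267 + (199*(1 + 2*199))/(-17630) = 40369*(1/24267) + (199*(1 + 398))*(-1/17630) = 40369/24267 + (199*399)*(-1/17630) = 40369/24267 + 79401*(-1/17630) = 40369/24267 - 79401/17630 = -1215118597/427827210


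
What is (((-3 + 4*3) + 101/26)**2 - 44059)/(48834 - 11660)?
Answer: -29671659/25129624 ≈ -1.1807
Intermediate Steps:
(((-3 + 4*3) + 101/26)**2 - 44059)/(48834 - 11660) = (((-3 + 12) + 101*(1/26))**2 - 44059)/37174 = ((9 + 101/26)**2 - 44059)*(1/37174) = ((335/26)**2 - 44059)*(1/37174) = (112225/676 - 44059)*(1/37174) = -29671659/676*1/37174 = -29671659/25129624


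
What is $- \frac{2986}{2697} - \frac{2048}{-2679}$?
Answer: $- \frac{825346}{2408421} \approx -0.34269$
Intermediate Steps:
$- \frac{2986}{2697} - \frac{2048}{-2679} = \left(-2986\right) \frac{1}{2697} - - \frac{2048}{2679} = - \frac{2986}{2697} + \frac{2048}{2679} = - \frac{825346}{2408421}$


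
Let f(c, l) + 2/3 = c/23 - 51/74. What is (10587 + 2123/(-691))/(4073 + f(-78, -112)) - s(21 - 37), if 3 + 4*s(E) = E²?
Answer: -3482139791221/57415187236 ≈ -60.648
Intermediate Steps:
f(c, l) = -301/222 + c/23 (f(c, l) = -⅔ + (c/23 - 51/74) = -⅔ + (-51/74 + c/23) = -301/222 + c/23)
s(E) = -¾ + E²/4
(10587 + 2123/(-691))/(4073 + f(-78, -112)) - s(21 - 37) = (10587 + 2123/(-691))/(4073 + (-301/222 + (1/23)*(-78))) - (-¾ + (21 - 37)²/4) = (10587 + 2123*(-1/691))/(4073 + (-301/222 - 78/23)) - (-¾ + (¼)*(-16)²) = (10587 - 2123/691)/(4073 - 24239/5106) - (-¾ + (¼)*256) = 7313494/(691*(20772499/5106)) - (-¾ + 64) = (7313494/691)*(5106/20772499) - 1*253/4 = 37342700364/14353796809 - 253/4 = -3482139791221/57415187236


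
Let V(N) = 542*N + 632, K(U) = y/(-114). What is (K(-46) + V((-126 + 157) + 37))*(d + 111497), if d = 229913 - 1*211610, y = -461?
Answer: 277388635700/57 ≈ 4.8665e+9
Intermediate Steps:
K(U) = 461/114 (K(U) = -461/(-114) = -461*(-1/114) = 461/114)
V(N) = 632 + 542*N
d = 18303 (d = 229913 - 211610 = 18303)
(K(-46) + V((-126 + 157) + 37))*(d + 111497) = (461/114 + (632 + 542*((-126 + 157) + 37)))*(18303 + 111497) = (461/114 + (632 + 542*(31 + 37)))*129800 = (461/114 + (632 + 542*68))*129800 = (461/114 + (632 + 36856))*129800 = (461/114 + 37488)*129800 = (4274093/114)*129800 = 277388635700/57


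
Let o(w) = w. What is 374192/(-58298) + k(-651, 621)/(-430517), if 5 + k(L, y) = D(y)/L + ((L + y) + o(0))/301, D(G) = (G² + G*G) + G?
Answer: -751269578615520/117096025647923 ≈ -6.4158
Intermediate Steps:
D(G) = G + 2*G² (D(G) = (G² + G²) + G = 2*G² + G = G + 2*G²)
k(L, y) = -5 + L/301 + y/301 + y*(1 + 2*y)/L (k(L, y) = -5 + ((y*(1 + 2*y))/L + ((L + y) + 0)/301) = -5 + (y*(1 + 2*y)/L + (L + y)*(1/301)) = -5 + (y*(1 + 2*y)/L + (L/301 + y/301)) = -5 + (L/301 + y/301 + y*(1 + 2*y)/L) = -5 + L/301 + y/301 + y*(1 + 2*y)/L)
374192/(-58298) + k(-651, 621)/(-430517) = 374192/(-58298) + ((621*(1 + 2*621) + (1/301)*(-651)*(-1505 - 651 + 621))/(-651))/(-430517) = 374192*(-1/58298) - (621*(1 + 1242) + (1/301)*(-651)*(-1535))/651*(-1/430517) = -187096/29149 - (621*1243 + 142755/43)/651*(-1/430517) = -187096/29149 - (771903 + 142755/43)/651*(-1/430517) = -187096/29149 - 1/651*33334584/43*(-1/430517) = -187096/29149 - 11111528/9331*(-1/430517) = -187096/29149 + 11111528/4017154127 = -751269578615520/117096025647923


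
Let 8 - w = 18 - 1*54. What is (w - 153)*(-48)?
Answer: 5232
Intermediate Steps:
w = 44 (w = 8 - (18 - 1*54) = 8 - (18 - 54) = 8 - 1*(-36) = 8 + 36 = 44)
(w - 153)*(-48) = (44 - 153)*(-48) = -109*(-48) = 5232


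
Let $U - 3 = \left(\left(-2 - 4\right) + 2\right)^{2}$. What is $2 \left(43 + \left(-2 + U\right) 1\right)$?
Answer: $120$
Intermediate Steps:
$U = 19$ ($U = 3 + \left(\left(-2 - 4\right) + 2\right)^{2} = 3 + \left(-6 + 2\right)^{2} = 3 + \left(-4\right)^{2} = 3 + 16 = 19$)
$2 \left(43 + \left(-2 + U\right) 1\right) = 2 \left(43 + \left(-2 + 19\right) 1\right) = 2 \left(43 + 17 \cdot 1\right) = 2 \left(43 + 17\right) = 2 \cdot 60 = 120$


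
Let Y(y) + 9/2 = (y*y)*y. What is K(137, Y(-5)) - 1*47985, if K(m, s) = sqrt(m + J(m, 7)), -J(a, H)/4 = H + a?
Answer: -47985 + I*sqrt(439) ≈ -47985.0 + 20.952*I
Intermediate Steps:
Y(y) = -9/2 + y**3 (Y(y) = -9/2 + (y*y)*y = -9/2 + y**2*y = -9/2 + y**3)
J(a, H) = -4*H - 4*a (J(a, H) = -4*(H + a) = -4*H - 4*a)
K(m, s) = sqrt(-28 - 3*m) (K(m, s) = sqrt(m + (-4*7 - 4*m)) = sqrt(m + (-28 - 4*m)) = sqrt(-28 - 3*m))
K(137, Y(-5)) - 1*47985 = sqrt(-28 - 3*137) - 1*47985 = sqrt(-28 - 411) - 47985 = sqrt(-439) - 47985 = I*sqrt(439) - 47985 = -47985 + I*sqrt(439)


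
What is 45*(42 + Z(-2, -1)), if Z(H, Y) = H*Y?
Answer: 1980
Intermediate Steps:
45*(42 + Z(-2, -1)) = 45*(42 - 2*(-1)) = 45*(42 + 2) = 45*44 = 1980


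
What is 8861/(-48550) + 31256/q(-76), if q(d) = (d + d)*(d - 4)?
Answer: 17621613/7379600 ≈ 2.3879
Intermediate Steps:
q(d) = 2*d*(-4 + d) (q(d) = (2*d)*(-4 + d) = 2*d*(-4 + d))
8861/(-48550) + 31256/q(-76) = 8861/(-48550) + 31256/((2*(-76)*(-4 - 76))) = 8861*(-1/48550) + 31256/((2*(-76)*(-80))) = -8861/48550 + 31256/12160 = -8861/48550 + 31256*(1/12160) = -8861/48550 + 3907/1520 = 17621613/7379600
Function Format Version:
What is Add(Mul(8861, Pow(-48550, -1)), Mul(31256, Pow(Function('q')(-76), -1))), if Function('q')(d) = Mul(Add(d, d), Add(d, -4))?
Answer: Rational(17621613, 7379600) ≈ 2.3879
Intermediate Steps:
Function('q')(d) = Mul(2, d, Add(-4, d)) (Function('q')(d) = Mul(Mul(2, d), Add(-4, d)) = Mul(2, d, Add(-4, d)))
Add(Mul(8861, Pow(-48550, -1)), Mul(31256, Pow(Function('q')(-76), -1))) = Add(Mul(8861, Pow(-48550, -1)), Mul(31256, Pow(Mul(2, -76, Add(-4, -76)), -1))) = Add(Mul(8861, Rational(-1, 48550)), Mul(31256, Pow(Mul(2, -76, -80), -1))) = Add(Rational(-8861, 48550), Mul(31256, Pow(12160, -1))) = Add(Rational(-8861, 48550), Mul(31256, Rational(1, 12160))) = Add(Rational(-8861, 48550), Rational(3907, 1520)) = Rational(17621613, 7379600)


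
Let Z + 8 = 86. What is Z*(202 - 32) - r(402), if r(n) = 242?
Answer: 13018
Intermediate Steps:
Z = 78 (Z = -8 + 86 = 78)
Z*(202 - 32) - r(402) = 78*(202 - 32) - 1*242 = 78*170 - 242 = 13260 - 242 = 13018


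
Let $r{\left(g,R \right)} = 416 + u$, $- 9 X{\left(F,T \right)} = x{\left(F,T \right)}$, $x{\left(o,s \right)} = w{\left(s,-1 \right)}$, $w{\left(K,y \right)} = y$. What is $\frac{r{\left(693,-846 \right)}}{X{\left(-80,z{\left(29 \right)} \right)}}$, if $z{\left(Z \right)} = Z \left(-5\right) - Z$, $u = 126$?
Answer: $4878$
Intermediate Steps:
$x{\left(o,s \right)} = -1$
$z{\left(Z \right)} = - 6 Z$ ($z{\left(Z \right)} = - 5 Z - Z = - 6 Z$)
$X{\left(F,T \right)} = \frac{1}{9}$ ($X{\left(F,T \right)} = \left(- \frac{1}{9}\right) \left(-1\right) = \frac{1}{9}$)
$r{\left(g,R \right)} = 542$ ($r{\left(g,R \right)} = 416 + 126 = 542$)
$\frac{r{\left(693,-846 \right)}}{X{\left(-80,z{\left(29 \right)} \right)}} = 542 \frac{1}{\frac{1}{9}} = 542 \cdot 9 = 4878$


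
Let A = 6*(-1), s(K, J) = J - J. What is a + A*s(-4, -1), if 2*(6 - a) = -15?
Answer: 27/2 ≈ 13.500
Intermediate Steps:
a = 27/2 (a = 6 - ½*(-15) = 6 + 15/2 = 27/2 ≈ 13.500)
s(K, J) = 0
A = -6
a + A*s(-4, -1) = 27/2 - 6*0 = 27/2 + 0 = 27/2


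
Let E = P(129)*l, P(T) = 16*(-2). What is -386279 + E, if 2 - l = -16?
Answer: -386855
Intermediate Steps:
P(T) = -32
l = 18 (l = 2 - 1*(-16) = 2 + 16 = 18)
E = -576 (E = -32*18 = -576)
-386279 + E = -386279 - 576 = -386855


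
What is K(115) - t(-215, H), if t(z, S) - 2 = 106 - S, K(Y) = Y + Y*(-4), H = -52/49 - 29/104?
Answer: -2315317/5096 ≈ -454.34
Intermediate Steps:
H = -6829/5096 (H = -52*1/49 - 29*1/104 = -52/49 - 29/104 = -6829/5096 ≈ -1.3401)
K(Y) = -3*Y (K(Y) = Y - 4*Y = -3*Y)
t(z, S) = 108 - S (t(z, S) = 2 + (106 - S) = 108 - S)
K(115) - t(-215, H) = -3*115 - (108 - 1*(-6829/5096)) = -345 - (108 + 6829/5096) = -345 - 1*557197/5096 = -345 - 557197/5096 = -2315317/5096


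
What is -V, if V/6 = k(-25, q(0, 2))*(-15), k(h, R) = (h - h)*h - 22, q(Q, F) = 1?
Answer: -1980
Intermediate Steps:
k(h, R) = -22 (k(h, R) = 0*h - 22 = 0 - 22 = -22)
V = 1980 (V = 6*(-22*(-15)) = 6*330 = 1980)
-V = -1*1980 = -1980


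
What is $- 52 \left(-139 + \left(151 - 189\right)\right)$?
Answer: $9204$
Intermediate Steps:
$- 52 \left(-139 + \left(151 - 189\right)\right) = - 52 \left(-139 - 38\right) = \left(-52\right) \left(-177\right) = 9204$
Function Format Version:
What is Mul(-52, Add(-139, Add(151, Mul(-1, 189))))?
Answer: 9204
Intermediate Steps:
Mul(-52, Add(-139, Add(151, Mul(-1, 189)))) = Mul(-52, Add(-139, Add(151, -189))) = Mul(-52, Add(-139, -38)) = Mul(-52, -177) = 9204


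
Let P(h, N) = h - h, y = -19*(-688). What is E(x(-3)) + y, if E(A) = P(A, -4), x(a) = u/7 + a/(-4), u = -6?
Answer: 13072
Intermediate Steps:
y = 13072
P(h, N) = 0
x(a) = -6/7 - a/4 (x(a) = -6/7 + a/(-4) = -6*⅐ + a*(-¼) = -6/7 - a/4)
E(A) = 0
E(x(-3)) + y = 0 + 13072 = 13072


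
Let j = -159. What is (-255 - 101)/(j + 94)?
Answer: 356/65 ≈ 5.4769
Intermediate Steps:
(-255 - 101)/(j + 94) = (-255 - 101)/(-159 + 94) = -356/(-65) = -356*(-1/65) = 356/65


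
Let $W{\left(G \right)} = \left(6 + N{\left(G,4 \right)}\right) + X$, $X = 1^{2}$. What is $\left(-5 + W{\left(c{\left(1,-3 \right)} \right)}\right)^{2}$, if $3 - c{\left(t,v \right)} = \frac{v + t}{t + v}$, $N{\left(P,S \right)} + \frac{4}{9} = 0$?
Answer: $\frac{196}{81} \approx 2.4198$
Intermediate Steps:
$N{\left(P,S \right)} = - \frac{4}{9}$ ($N{\left(P,S \right)} = - \frac{4}{9} + 0 = - \frac{4}{9}$)
$X = 1$
$c{\left(t,v \right)} = 2$ ($c{\left(t,v \right)} = 3 - \frac{v + t}{t + v} = 3 - \frac{t + v}{t + v} = 3 - 1 = 2$)
$W{\left(G \right)} = \frac{59}{9}$ ($W{\left(G \right)} = \left(6 - \frac{4}{9}\right) + 1 = \frac{50}{9} + 1 = \frac{59}{9}$)
$\left(-5 + W{\left(c{\left(1,-3 \right)} \right)}\right)^{2} = \left(-5 + \frac{59}{9}\right)^{2} = \left(\frac{14}{9}\right)^{2} = \frac{196}{81}$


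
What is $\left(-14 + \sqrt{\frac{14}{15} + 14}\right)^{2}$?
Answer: $\frac{3164}{15} - \frac{112 \sqrt{210}}{15} \approx 102.73$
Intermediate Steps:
$\left(-14 + \sqrt{\frac{14}{15} + 14}\right)^{2} = \left(-14 + \sqrt{\frac{224}{15}}\right)^{2} = \left(-14 + \frac{4 \sqrt{210}}{15}\right)^{2}$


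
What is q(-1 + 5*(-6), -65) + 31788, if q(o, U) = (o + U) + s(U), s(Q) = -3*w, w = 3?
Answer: 31683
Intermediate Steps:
s(Q) = -9 (s(Q) = -3*3 = -9)
q(o, U) = -9 + U + o (q(o, U) = (o + U) - 9 = (U + o) - 9 = -9 + U + o)
q(-1 + 5*(-6), -65) + 31788 = (-9 - 65 + (-1 + 5*(-6))) + 31788 = (-9 - 65 + (-1 - 30)) + 31788 = (-9 - 65 - 31) + 31788 = -105 + 31788 = 31683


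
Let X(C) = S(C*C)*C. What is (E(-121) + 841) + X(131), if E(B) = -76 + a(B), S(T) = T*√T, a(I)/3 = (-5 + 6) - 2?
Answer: 294500683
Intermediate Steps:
a(I) = -3 (a(I) = 3*((-5 + 6) - 2) = 3*(1 - 2) = 3*(-1) = -3)
S(T) = T^(3/2)
E(B) = -79 (E(B) = -76 - 3 = -79)
X(C) = C*(C²)^(3/2) (X(C) = (C*C)^(3/2)*C = (C²)^(3/2)*C = C*(C²)^(3/2))
(E(-121) + 841) + X(131) = (-79 + 841) + 131*(131²)^(3/2) = 762 + 131*17161^(3/2) = 762 + 131*2248091 = 762 + 294499921 = 294500683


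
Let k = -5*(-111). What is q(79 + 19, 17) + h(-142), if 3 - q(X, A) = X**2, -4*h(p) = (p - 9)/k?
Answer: -21314069/2220 ≈ -9600.9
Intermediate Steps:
k = 555
h(p) = 3/740 - p/2220 (h(p) = -(p - 9)/(4*555) = -(-9 + p)/(4*555) = -(-3/185 + p/555)/4 = 3/740 - p/2220)
q(X, A) = 3 - X**2
q(79 + 19, 17) + h(-142) = (3 - (79 + 19)**2) + (3/740 - 1/2220*(-142)) = (3 - 1*98**2) + (3/740 + 71/1110) = (3 - 1*9604) + 151/2220 = (3 - 9604) + 151/2220 = -9601 + 151/2220 = -21314069/2220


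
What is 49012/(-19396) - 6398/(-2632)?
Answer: -87571/911612 ≈ -0.096062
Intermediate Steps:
49012/(-19396) - 6398/(-2632) = 49012*(-1/19396) - 6398*(-1/2632) = -12253/4849 + 457/188 = -87571/911612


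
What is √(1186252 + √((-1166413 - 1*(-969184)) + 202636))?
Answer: √(1186252 + √5407) ≈ 1089.2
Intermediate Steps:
√(1186252 + √((-1166413 - 1*(-969184)) + 202636)) = √(1186252 + √((-1166413 + 969184) + 202636)) = √(1186252 + √(-197229 + 202636)) = √(1186252 + √5407)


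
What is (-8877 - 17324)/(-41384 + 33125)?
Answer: 26201/8259 ≈ 3.1724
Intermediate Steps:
(-8877 - 17324)/(-41384 + 33125) = -26201/(-8259) = -26201*(-1/8259) = 26201/8259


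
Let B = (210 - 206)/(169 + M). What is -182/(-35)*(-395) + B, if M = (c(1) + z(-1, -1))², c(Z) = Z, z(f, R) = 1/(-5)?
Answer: -8710914/4241 ≈ -2054.0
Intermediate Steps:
z(f, R) = -⅕
M = 16/25 (M = (1 - ⅕)² = (⅘)² = 16/25 ≈ 0.64000)
B = 100/4241 (B = (210 - 206)/(169 + 16/25) = 4/(4241/25) = 4*(25/4241) = 100/4241 ≈ 0.023579)
-182/(-35)*(-395) + B = -182/(-35)*(-395) + 100/4241 = -182*(-1/35)*(-395) + 100/4241 = (26/5)*(-395) + 100/4241 = -2054 + 100/4241 = -8710914/4241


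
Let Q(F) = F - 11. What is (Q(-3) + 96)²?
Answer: 6724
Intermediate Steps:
Q(F) = -11 + F
(Q(-3) + 96)² = ((-11 - 3) + 96)² = (-14 + 96)² = 82² = 6724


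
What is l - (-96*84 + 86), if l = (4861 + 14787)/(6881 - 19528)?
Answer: 100878118/12647 ≈ 7976.4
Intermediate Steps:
l = -19648/12647 (l = 19648/(-12647) = 19648*(-1/12647) = -19648/12647 ≈ -1.5536)
l - (-96*84 + 86) = -19648/12647 - (-96*84 + 86) = -19648/12647 - (-8064 + 86) = -19648/12647 - 1*(-7978) = -19648/12647 + 7978 = 100878118/12647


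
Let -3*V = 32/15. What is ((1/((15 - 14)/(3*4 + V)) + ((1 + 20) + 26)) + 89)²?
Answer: 43930384/2025 ≈ 21694.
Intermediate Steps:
V = -32/45 (V = -32/(3*15) = -⅓*32/15 = -32/45 ≈ -0.71111)
((1/((15 - 14)/(3*4 + V)) + ((1 + 20) + 26)) + 89)² = ((1/((15 - 14)/(3*4 - 32/45)) + ((1 + 20) + 26)) + 89)² = ((1/(1/(12 - 32/45)) + (21 + 26)) + 89)² = ((1/(1/(508/45)) + 47) + 89)² = ((1/(1*(45/508)) + 47) + 89)² = ((1/(45/508) + 47) + 89)² = ((508/45 + 47) + 89)² = (2623/45 + 89)² = (6628/45)² = 43930384/2025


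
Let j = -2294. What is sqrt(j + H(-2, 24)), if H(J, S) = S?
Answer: I*sqrt(2270) ≈ 47.645*I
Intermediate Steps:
sqrt(j + H(-2, 24)) = sqrt(-2294 + 24) = sqrt(-2270) = I*sqrt(2270)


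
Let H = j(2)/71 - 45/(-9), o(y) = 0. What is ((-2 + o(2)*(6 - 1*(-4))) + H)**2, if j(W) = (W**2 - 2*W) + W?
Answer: 46225/5041 ≈ 9.1698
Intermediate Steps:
j(W) = W**2 - W
H = 357/71 (H = (2*(-1 + 2))/71 - 45/(-9) = (2*1)*(1/71) - 45*(-1/9) = 2*(1/71) + 5 = 2/71 + 5 = 357/71 ≈ 5.0282)
((-2 + o(2)*(6 - 1*(-4))) + H)**2 = ((-2 + 0*(6 - 1*(-4))) + 357/71)**2 = ((-2 + 0*(6 + 4)) + 357/71)**2 = ((-2 + 0*10) + 357/71)**2 = ((-2 + 0) + 357/71)**2 = (-2 + 357/71)**2 = (215/71)**2 = 46225/5041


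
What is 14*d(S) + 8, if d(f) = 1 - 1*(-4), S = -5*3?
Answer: 78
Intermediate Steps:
S = -15
d(f) = 5 (d(f) = 1 + 4 = 5)
14*d(S) + 8 = 14*5 + 8 = 70 + 8 = 78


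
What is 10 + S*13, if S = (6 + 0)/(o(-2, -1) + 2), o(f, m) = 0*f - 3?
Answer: -68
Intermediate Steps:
o(f, m) = -3 (o(f, m) = 0 - 3 = -3)
S = -6 (S = (6 + 0)/(-3 + 2) = 6/(-1) = 6*(-1) = -6)
10 + S*13 = 10 - 6*13 = 10 - 78 = -68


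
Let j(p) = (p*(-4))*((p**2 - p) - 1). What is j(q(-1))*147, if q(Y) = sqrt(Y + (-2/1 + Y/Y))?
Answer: -1176 + 1764*I*sqrt(2) ≈ -1176.0 + 2494.7*I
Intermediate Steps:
q(Y) = sqrt(-1 + Y) (q(Y) = sqrt(Y + (-2*1 + 1)) = sqrt(Y + (-2 + 1)) = sqrt(Y - 1) = sqrt(-1 + Y))
j(p) = -4*p*(-1 + p**2 - p) (j(p) = (-4*p)*(-1 + p**2 - p) = -4*p*(-1 + p**2 - p))
j(q(-1))*147 = (4*sqrt(-1 - 1)*(1 + sqrt(-1 - 1) - (sqrt(-1 - 1))**2))*147 = (4*sqrt(-2)*(1 + sqrt(-2) - (sqrt(-2))**2))*147 = (4*(I*sqrt(2))*(1 + I*sqrt(2) - (I*sqrt(2))**2))*147 = (4*(I*sqrt(2))*(1 + I*sqrt(2) - 1*(-2)))*147 = (4*(I*sqrt(2))*(1 + I*sqrt(2) + 2))*147 = (4*(I*sqrt(2))*(3 + I*sqrt(2)))*147 = (4*I*sqrt(2)*(3 + I*sqrt(2)))*147 = 588*I*sqrt(2)*(3 + I*sqrt(2))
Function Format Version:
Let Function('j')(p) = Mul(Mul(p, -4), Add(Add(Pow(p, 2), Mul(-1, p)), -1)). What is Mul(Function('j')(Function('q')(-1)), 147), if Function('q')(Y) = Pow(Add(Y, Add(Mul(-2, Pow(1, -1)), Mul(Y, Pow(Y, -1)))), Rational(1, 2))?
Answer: Add(-1176, Mul(1764, I, Pow(2, Rational(1, 2)))) ≈ Add(-1176.0, Mul(2494.7, I))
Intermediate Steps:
Function('q')(Y) = Pow(Add(-1, Y), Rational(1, 2)) (Function('q')(Y) = Pow(Add(Y, Add(Mul(-2, 1), 1)), Rational(1, 2)) = Pow(Add(Y, Add(-2, 1)), Rational(1, 2)) = Pow(Add(Y, -1), Rational(1, 2)) = Pow(Add(-1, Y), Rational(1, 2)))
Function('j')(p) = Mul(-4, p, Add(-1, Pow(p, 2), Mul(-1, p))) (Function('j')(p) = Mul(Mul(-4, p), Add(-1, Pow(p, 2), Mul(-1, p))) = Mul(-4, p, Add(-1, Pow(p, 2), Mul(-1, p))))
Mul(Function('j')(Function('q')(-1)), 147) = Mul(Mul(4, Pow(Add(-1, -1), Rational(1, 2)), Add(1, Pow(Add(-1, -1), Rational(1, 2)), Mul(-1, Pow(Pow(Add(-1, -1), Rational(1, 2)), 2)))), 147) = Mul(Mul(4, Pow(-2, Rational(1, 2)), Add(1, Pow(-2, Rational(1, 2)), Mul(-1, Pow(Pow(-2, Rational(1, 2)), 2)))), 147) = Mul(Mul(4, Mul(I, Pow(2, Rational(1, 2))), Add(1, Mul(I, Pow(2, Rational(1, 2))), Mul(-1, Pow(Mul(I, Pow(2, Rational(1, 2))), 2)))), 147) = Mul(Mul(4, Mul(I, Pow(2, Rational(1, 2))), Add(1, Mul(I, Pow(2, Rational(1, 2))), Mul(-1, -2))), 147) = Mul(Mul(4, Mul(I, Pow(2, Rational(1, 2))), Add(1, Mul(I, Pow(2, Rational(1, 2))), 2)), 147) = Mul(Mul(4, Mul(I, Pow(2, Rational(1, 2))), Add(3, Mul(I, Pow(2, Rational(1, 2))))), 147) = Mul(Mul(4, I, Pow(2, Rational(1, 2)), Add(3, Mul(I, Pow(2, Rational(1, 2))))), 147) = Mul(588, I, Pow(2, Rational(1, 2)), Add(3, Mul(I, Pow(2, Rational(1, 2)))))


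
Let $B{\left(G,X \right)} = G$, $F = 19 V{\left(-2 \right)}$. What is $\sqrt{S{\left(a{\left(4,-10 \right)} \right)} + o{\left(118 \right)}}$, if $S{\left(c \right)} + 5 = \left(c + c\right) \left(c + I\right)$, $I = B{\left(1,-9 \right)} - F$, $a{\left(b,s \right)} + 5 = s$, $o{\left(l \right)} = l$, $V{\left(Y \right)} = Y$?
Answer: $i \sqrt{607} \approx 24.637 i$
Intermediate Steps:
$F = -38$ ($F = 19 \left(-2\right) = -38$)
$a{\left(b,s \right)} = -5 + s$
$I = 39$ ($I = 1 - -38 = 1 + 38 = 39$)
$S{\left(c \right)} = -5 + 2 c \left(39 + c\right)$ ($S{\left(c \right)} = -5 + \left(c + c\right) \left(c + 39\right) = -5 + 2 c \left(39 + c\right)$)
$\sqrt{S{\left(a{\left(4,-10 \right)} \right)} + o{\left(118 \right)}} = \sqrt{\left(-5 + 2 \left(-5 - 10\right)^{2} + 78 \left(-5 - 10\right)\right) + 118} = \sqrt{\left(-5 + 2 \left(-15\right)^{2} + 78 \left(-15\right)\right) + 118} = \sqrt{\left(-5 + 2 \cdot 225 - 1170\right) + 118} = \sqrt{\left(-5 + 450 - 1170\right) + 118} = \sqrt{-725 + 118} = \sqrt{-607} = i \sqrt{607}$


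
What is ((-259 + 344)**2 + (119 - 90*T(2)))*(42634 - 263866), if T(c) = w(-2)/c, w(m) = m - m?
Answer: -1624727808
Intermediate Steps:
w(m) = 0
T(c) = 0 (T(c) = 0/c = 0)
((-259 + 344)**2 + (119 - 90*T(2)))*(42634 - 263866) = ((-259 + 344)**2 + (119 - 90*0))*(42634 - 263866) = (85**2 + (119 + 0))*(-221232) = (7225 + 119)*(-221232) = 7344*(-221232) = -1624727808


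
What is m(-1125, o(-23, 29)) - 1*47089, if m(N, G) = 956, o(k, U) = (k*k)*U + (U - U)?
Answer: -46133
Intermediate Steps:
o(k, U) = U*k**2 (o(k, U) = k**2*U + 0 = U*k**2 + 0 = U*k**2)
m(-1125, o(-23, 29)) - 1*47089 = 956 - 1*47089 = 956 - 47089 = -46133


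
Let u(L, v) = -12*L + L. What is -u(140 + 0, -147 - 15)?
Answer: 1540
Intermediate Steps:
u(L, v) = -11*L
-u(140 + 0, -147 - 15) = -(-11)*(140 + 0) = -(-11)*140 = -1*(-1540) = 1540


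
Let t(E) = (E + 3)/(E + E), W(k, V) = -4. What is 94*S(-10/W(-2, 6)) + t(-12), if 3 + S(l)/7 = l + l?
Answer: 10531/8 ≈ 1316.4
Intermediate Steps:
S(l) = -21 + 14*l (S(l) = -21 + 7*(l + l) = -21 + 7*(2*l) = -21 + 14*l)
t(E) = (3 + E)/(2*E) (t(E) = (3 + E)/((2*E)) = (3 + E)*(1/(2*E)) = (3 + E)/(2*E))
94*S(-10/W(-2, 6)) + t(-12) = 94*(-21 + 14*(-10/(-4))) + (½)*(3 - 12)/(-12) = 94*(-21 + 14*(-10*(-¼))) + (½)*(-1/12)*(-9) = 94*(-21 + 14*(5/2)) + 3/8 = 94*(-21 + 35) + 3/8 = 94*14 + 3/8 = 1316 + 3/8 = 10531/8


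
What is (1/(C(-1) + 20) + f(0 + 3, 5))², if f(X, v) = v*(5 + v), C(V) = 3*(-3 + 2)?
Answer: 724201/289 ≈ 2505.9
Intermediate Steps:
C(V) = -3 (C(V) = 3*(-1) = -3)
(1/(C(-1) + 20) + f(0 + 3, 5))² = (1/(-3 + 20) + 5*(5 + 5))² = (1/17 + 5*10)² = (1/17 + 50)² = (851/17)² = 724201/289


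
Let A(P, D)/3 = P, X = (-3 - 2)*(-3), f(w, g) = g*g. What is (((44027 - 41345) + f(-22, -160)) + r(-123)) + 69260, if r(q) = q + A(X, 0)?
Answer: 97464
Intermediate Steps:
f(w, g) = g²
X = 15 (X = -5*(-3) = 15)
A(P, D) = 3*P
r(q) = 45 + q (r(q) = q + 3*15 = q + 45 = 45 + q)
(((44027 - 41345) + f(-22, -160)) + r(-123)) + 69260 = (((44027 - 41345) + (-160)²) + (45 - 123)) + 69260 = ((2682 + 25600) - 78) + 69260 = (28282 - 78) + 69260 = 28204 + 69260 = 97464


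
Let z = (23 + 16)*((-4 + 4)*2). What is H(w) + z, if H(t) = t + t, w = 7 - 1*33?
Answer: -52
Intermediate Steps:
z = 0 (z = 39*(0*2) = 39*0 = 0)
w = -26 (w = 7 - 33 = -26)
H(t) = 2*t
H(w) + z = 2*(-26) + 0 = -52 + 0 = -52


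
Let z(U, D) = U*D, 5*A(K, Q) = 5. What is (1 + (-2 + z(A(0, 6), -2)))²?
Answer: 9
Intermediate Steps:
A(K, Q) = 1 (A(K, Q) = (⅕)*5 = 1)
z(U, D) = D*U
(1 + (-2 + z(A(0, 6), -2)))² = (1 + (-2 - 2*1))² = (1 + (-2 - 2))² = (1 - 4)² = (-3)² = 9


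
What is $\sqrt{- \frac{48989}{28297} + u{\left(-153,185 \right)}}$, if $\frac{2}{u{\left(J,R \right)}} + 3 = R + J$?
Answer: $\frac{i \sqrt{1119387525331}}{820613} \approx 1.2893 i$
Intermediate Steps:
$u{\left(J,R \right)} = \frac{2}{-3 + J + R}$ ($u{\left(J,R \right)} = \frac{2}{-3 + \left(R + J\right)} = \frac{2}{-3 + \left(J + R\right)} = \frac{2}{-3 + J + R}$)
$\sqrt{- \frac{48989}{28297} + u{\left(-153,185 \right)}} = \sqrt{- \frac{48989}{28297} + \frac{2}{-3 - 153 + 185}} = \sqrt{\left(-48989\right) \frac{1}{28297} + \frac{2}{29}} = \sqrt{- \frac{48989}{28297} + 2 \cdot \frac{1}{29}} = \sqrt{- \frac{48989}{28297} + \frac{2}{29}} = \sqrt{- \frac{1364087}{820613}} = \frac{i \sqrt{1119387525331}}{820613}$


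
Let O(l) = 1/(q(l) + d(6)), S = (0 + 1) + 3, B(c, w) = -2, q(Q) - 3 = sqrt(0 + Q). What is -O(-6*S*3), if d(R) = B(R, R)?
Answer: I/(-I + 6*sqrt(2)) ≈ -0.013699 + 0.11624*I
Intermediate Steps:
q(Q) = 3 + sqrt(Q) (q(Q) = 3 + sqrt(0 + Q) = 3 + sqrt(Q))
d(R) = -2
S = 4 (S = 1 + 3 = 4)
O(l) = 1/(1 + sqrt(l)) (O(l) = 1/((3 + sqrt(l)) - 2) = 1/(1 + sqrt(l)))
-O(-6*S*3) = -1/(1 + sqrt(-6*4*3)) = -1/(1 + sqrt(-24*3)) = -1/(1 + sqrt(-72)) = -1/(1 + 6*I*sqrt(2))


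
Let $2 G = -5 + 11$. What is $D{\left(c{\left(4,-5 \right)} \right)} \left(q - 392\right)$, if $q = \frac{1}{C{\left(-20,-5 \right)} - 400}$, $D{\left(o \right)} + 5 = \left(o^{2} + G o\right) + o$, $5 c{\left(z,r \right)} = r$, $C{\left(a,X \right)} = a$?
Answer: $\frac{329282}{105} \approx 3136.0$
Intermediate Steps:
$G = 3$ ($G = \frac{-5 + 11}{2} = \frac{1}{2} \cdot 6 = 3$)
$c{\left(z,r \right)} = \frac{r}{5}$
$D{\left(o \right)} = -5 + o^{2} + 4 o$ ($D{\left(o \right)} = -5 + \left(\left(o^{2} + 3 o\right) + o\right) = -5 + \left(o^{2} + 4 o\right) = -5 + o^{2} + 4 o$)
$q = - \frac{1}{420}$ ($q = \frac{1}{-20 - 400} = \frac{1}{-420} = - \frac{1}{420} \approx -0.002381$)
$D{\left(c{\left(4,-5 \right)} \right)} \left(q - 392\right) = \left(-5 + \left(\frac{1}{5} \left(-5\right)\right)^{2} + 4 \cdot \frac{1}{5} \left(-5\right)\right) \left(- \frac{1}{420} - 392\right) = \left(-5 + \left(-1\right)^{2} + 4 \left(-1\right)\right) \left(- \frac{164641}{420}\right) = \left(-5 + 1 - 4\right) \left(- \frac{164641}{420}\right) = \left(-8\right) \left(- \frac{164641}{420}\right) = \frac{329282}{105}$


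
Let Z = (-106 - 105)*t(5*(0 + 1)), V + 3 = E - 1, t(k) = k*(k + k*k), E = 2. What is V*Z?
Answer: 63300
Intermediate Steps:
t(k) = k*(k + k²)
V = -2 (V = -3 + (2 - 1) = -3 + 1 = -2)
Z = -31650 (Z = (-106 - 105)*((5*(0 + 1))²*(1 + 5*(0 + 1))) = -211*(5*1)²*(1 + 5*1) = -211*5²*(1 + 5) = -5275*6 = -211*150 = -31650)
V*Z = -2*(-31650) = 63300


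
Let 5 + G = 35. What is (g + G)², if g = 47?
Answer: 5929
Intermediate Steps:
G = 30 (G = -5 + 35 = 30)
(g + G)² = (47 + 30)² = 77² = 5929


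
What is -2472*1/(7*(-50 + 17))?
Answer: 824/77 ≈ 10.701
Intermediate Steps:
-2472*1/(7*(-50 + 17)) = -2472/((-33*7)) = -2472/(-231) = -2472*(-1/231) = 824/77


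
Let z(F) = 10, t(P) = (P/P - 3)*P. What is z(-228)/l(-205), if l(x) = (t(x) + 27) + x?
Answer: 5/116 ≈ 0.043103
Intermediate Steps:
t(P) = -2*P (t(P) = (1 - 3)*P = -2*P)
l(x) = 27 - x (l(x) = (-2*x + 27) + x = (27 - 2*x) + x = 27 - x)
z(-228)/l(-205) = 10/(27 - 1*(-205)) = 10/(27 + 205) = 10/232 = 10*(1/232) = 5/116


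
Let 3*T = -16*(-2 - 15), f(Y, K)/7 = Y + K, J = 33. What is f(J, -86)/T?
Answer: -1113/272 ≈ -4.0919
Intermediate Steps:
f(Y, K) = 7*K + 7*Y (f(Y, K) = 7*(Y + K) = 7*(K + Y) = 7*K + 7*Y)
T = 272/3 (T = (-16*(-2 - 15))/3 = (-16*(-17))/3 = (1/3)*272 = 272/3 ≈ 90.667)
f(J, -86)/T = (7*(-86) + 7*33)/(272/3) = (-602 + 231)*(3/272) = -371*3/272 = -1113/272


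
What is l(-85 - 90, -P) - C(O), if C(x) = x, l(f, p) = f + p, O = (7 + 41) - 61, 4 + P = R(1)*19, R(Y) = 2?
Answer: -196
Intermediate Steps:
P = 34 (P = -4 + 2*19 = -4 + 38 = 34)
O = -13 (O = 48 - 61 = -13)
l(-85 - 90, -P) - C(O) = ((-85 - 90) - 1*34) - 1*(-13) = (-175 - 34) + 13 = -209 + 13 = -196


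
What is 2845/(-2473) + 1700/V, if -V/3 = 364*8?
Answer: -7264505/5401032 ≈ -1.3450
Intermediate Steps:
V = -8736 (V = -1092*8 = -3*2912 = -8736)
2845/(-2473) + 1700/V = 2845/(-2473) + 1700/(-8736) = 2845*(-1/2473) + 1700*(-1/8736) = -2845/2473 - 425/2184 = -7264505/5401032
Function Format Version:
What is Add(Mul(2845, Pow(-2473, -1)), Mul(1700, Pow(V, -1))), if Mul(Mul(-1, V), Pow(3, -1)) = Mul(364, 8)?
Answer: Rational(-7264505, 5401032) ≈ -1.3450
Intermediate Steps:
V = -8736 (V = Mul(-3, Mul(364, 8)) = Mul(-3, 2912) = -8736)
Add(Mul(2845, Pow(-2473, -1)), Mul(1700, Pow(V, -1))) = Add(Mul(2845, Pow(-2473, -1)), Mul(1700, Pow(-8736, -1))) = Add(Mul(2845, Rational(-1, 2473)), Mul(1700, Rational(-1, 8736))) = Add(Rational(-2845, 2473), Rational(-425, 2184)) = Rational(-7264505, 5401032)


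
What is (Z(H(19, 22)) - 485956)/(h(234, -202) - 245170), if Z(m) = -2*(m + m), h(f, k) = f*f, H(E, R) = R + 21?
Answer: 243064/95207 ≈ 2.5530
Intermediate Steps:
H(E, R) = 21 + R
h(f, k) = f²
Z(m) = -4*m
(Z(H(19, 22)) - 485956)/(h(234, -202) - 245170) = (-4*(21 + 22) - 485956)/(234² - 245170) = (-4*43 - 485956)/(54756 - 245170) = (-172 - 485956)/(-190414) = -486128*(-1/190414) = 243064/95207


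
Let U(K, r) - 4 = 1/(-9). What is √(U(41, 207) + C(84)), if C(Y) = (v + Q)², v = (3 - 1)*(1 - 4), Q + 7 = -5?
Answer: √2951/3 ≈ 18.108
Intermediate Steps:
U(K, r) = 35/9 (U(K, r) = 4 + 1/(-9) = 4 - ⅑ = 35/9)
Q = -12 (Q = -7 - 5 = -12)
v = -6 (v = 2*(-3) = -6)
C(Y) = 324 (C(Y) = (-6 - 12)² = (-18)² = 324)
√(U(41, 207) + C(84)) = √(35/9 + 324) = √(2951/9) = √2951/3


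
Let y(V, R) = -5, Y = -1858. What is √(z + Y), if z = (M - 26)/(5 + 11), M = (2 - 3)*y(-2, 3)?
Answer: I*√29749/4 ≈ 43.12*I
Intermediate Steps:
M = 5 (M = (2 - 3)*(-5) = -1*(-5) = 5)
z = -21/16 (z = (5 - 26)/(5 + 11) = -21/16 ≈ -1.3125)
√(z + Y) = √(-21/16 - 1858) = √(-29749/16) = I*√29749/4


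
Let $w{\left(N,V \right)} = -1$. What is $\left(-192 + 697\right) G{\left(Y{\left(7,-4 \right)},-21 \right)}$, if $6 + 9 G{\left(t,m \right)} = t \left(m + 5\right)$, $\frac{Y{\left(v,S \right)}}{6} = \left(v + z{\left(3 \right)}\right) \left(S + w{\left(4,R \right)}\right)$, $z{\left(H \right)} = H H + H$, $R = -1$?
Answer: $\frac{1534190}{3} \approx 5.114 \cdot 10^{5}$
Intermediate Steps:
$z{\left(H \right)} = H + H^{2}$ ($z{\left(H \right)} = H^{2} + H = H + H^{2}$)
$Y{\left(v,S \right)} = 6 \left(-1 + S\right) \left(12 + v\right)$ ($Y{\left(v,S \right)} = 6 \left(v + 3 \left(1 + 3\right)\right) \left(S - 1\right) = 6 \left(v + 3 \cdot 4\right) \left(-1 + S\right) = 6 \left(v + 12\right) \left(-1 + S\right) = 6 \left(12 + v\right) \left(-1 + S\right) = 6 \left(-1 + S\right) \left(12 + v\right)$)
$G{\left(t,m \right)} = - \frac{2}{3} + \frac{t \left(5 + m\right)}{9}$ ($G{\left(t,m \right)} = - \frac{2}{3} + \frac{t \left(m + 5\right)}{9} = - \frac{2}{3} + \frac{t \left(5 + m\right)}{9}$)
$\left(-192 + 697\right) G{\left(Y{\left(7,-4 \right)},-21 \right)} = \left(-192 + 697\right) \left(- \frac{2}{3} + \frac{5 \left(-72 - 42 + 72 \left(-4\right) + 6 \left(-4\right) 7\right)}{9} + \frac{1}{9} \left(-21\right) \left(-72 - 42 + 72 \left(-4\right) + 6 \left(-4\right) 7\right)\right) = 505 \left(- \frac{2}{3} + \frac{5 \left(-72 - 42 - 288 - 168\right)}{9} + \frac{1}{9} \left(-21\right) \left(-72 - 42 - 288 - 168\right)\right) = 505 \left(- \frac{2}{3} + \frac{5}{9} \left(-570\right) + \frac{1}{9} \left(-21\right) \left(-570\right)\right) = 505 \left(- \frac{2}{3} - \frac{950}{3} + 1330\right) = 505 \cdot \frac{3038}{3} = \frac{1534190}{3}$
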